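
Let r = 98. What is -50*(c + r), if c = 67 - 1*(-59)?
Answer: -11200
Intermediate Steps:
c = 126 (c = 67 + 59 = 126)
-50*(c + r) = -50*(126 + 98) = -50*224 = -11200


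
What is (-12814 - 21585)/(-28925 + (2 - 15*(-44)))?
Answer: 34399/28263 ≈ 1.2171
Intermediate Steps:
(-12814 - 21585)/(-28925 + (2 - 15*(-44))) = -34399/(-28925 + (2 + 660)) = -34399/(-28925 + 662) = -34399/(-28263) = -34399*(-1/28263) = 34399/28263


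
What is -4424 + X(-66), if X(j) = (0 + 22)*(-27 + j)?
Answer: -6470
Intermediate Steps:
X(j) = -594 + 22*j (X(j) = 22*(-27 + j) = -594 + 22*j)
-4424 + X(-66) = -4424 + (-594 + 22*(-66)) = -4424 + (-594 - 1452) = -4424 - 2046 = -6470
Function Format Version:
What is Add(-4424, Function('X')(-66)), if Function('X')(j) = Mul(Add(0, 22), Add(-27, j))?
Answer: -6470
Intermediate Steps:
Function('X')(j) = Add(-594, Mul(22, j)) (Function('X')(j) = Mul(22, Add(-27, j)) = Add(-594, Mul(22, j)))
Add(-4424, Function('X')(-66)) = Add(-4424, Add(-594, Mul(22, -66))) = Add(-4424, Add(-594, -1452)) = Add(-4424, -2046) = -6470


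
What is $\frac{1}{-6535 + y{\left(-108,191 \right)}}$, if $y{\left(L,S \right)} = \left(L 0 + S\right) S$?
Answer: $\frac{1}{29946} \approx 3.3393 \cdot 10^{-5}$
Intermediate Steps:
$y{\left(L,S \right)} = S^{2}$ ($y{\left(L,S \right)} = \left(0 + S\right) S = S S = S^{2}$)
$\frac{1}{-6535 + y{\left(-108,191 \right)}} = \frac{1}{-6535 + 191^{2}} = \frac{1}{-6535 + 36481} = \frac{1}{29946}$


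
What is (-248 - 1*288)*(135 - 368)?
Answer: 124888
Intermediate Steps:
(-248 - 1*288)*(135 - 368) = (-248 - 288)*(-233) = -536*(-233) = 124888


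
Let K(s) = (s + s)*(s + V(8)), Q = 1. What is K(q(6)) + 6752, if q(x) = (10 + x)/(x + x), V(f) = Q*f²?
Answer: 62336/9 ≈ 6926.2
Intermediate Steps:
V(f) = f² (V(f) = 1*f² = f²)
q(x) = (10 + x)/(2*x) (q(x) = (10 + x)/((2*x)) = (10 + x)*(1/(2*x)) = (10 + x)/(2*x))
K(s) = 2*s*(64 + s) (K(s) = (s + s)*(s + 8²) = (2*s)*(s + 64) = (2*s)*(64 + s) = 2*s*(64 + s))
K(q(6)) + 6752 = 2*((½)*(10 + 6)/6)*(64 + (½)*(10 + 6)/6) + 6752 = 2*((½)*(⅙)*16)*(64 + (½)*(⅙)*16) + 6752 = 2*(4/3)*(64 + 4/3) + 6752 = 2*(4/3)*(196/3) + 6752 = 1568/9 + 6752 = 62336/9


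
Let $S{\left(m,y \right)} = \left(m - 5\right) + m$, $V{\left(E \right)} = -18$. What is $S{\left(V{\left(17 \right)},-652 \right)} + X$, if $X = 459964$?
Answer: $459923$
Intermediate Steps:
$S{\left(m,y \right)} = -5 + 2 m$ ($S{\left(m,y \right)} = \left(-5 + m\right) + m = -5 + 2 m$)
$S{\left(V{\left(17 \right)},-652 \right)} + X = \left(-5 + 2 \left(-18\right)\right) + 459964 = \left(-5 - 36\right) + 459964 = -41 + 459964 = 459923$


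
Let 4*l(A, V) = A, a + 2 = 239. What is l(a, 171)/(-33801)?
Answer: -79/45068 ≈ -0.0017529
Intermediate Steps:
a = 237 (a = -2 + 239 = 237)
l(A, V) = A/4
l(a, 171)/(-33801) = ((1/4)*237)/(-33801) = (237/4)*(-1/33801) = -79/45068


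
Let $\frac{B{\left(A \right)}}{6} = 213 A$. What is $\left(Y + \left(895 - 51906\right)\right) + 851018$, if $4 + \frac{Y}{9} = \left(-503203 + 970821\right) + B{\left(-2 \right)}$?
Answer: $4985529$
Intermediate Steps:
$B{\left(A \right)} = 1278 A$ ($B{\left(A \right)} = 6 \cdot 213 A = 1278 A$)
$Y = 4185522$ ($Y = -36 + 9 \left(\left(-503203 + 970821\right) + 1278 \left(-2\right)\right) = -36 + 9 \left(467618 - 2556\right) = -36 + 9 \cdot 465062 = -36 + 4185558 = 4185522$)
$\left(Y + \left(895 - 51906\right)\right) + 851018 = \left(4185522 + \left(895 - 51906\right)\right) + 851018 = \left(4185522 - 51011\right) + 851018 = 4134511 + 851018 = 4985529$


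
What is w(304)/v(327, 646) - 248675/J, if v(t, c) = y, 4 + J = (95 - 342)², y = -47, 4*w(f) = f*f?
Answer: -5800601/11703 ≈ -495.65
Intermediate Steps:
w(f) = f²/4 (w(f) = (f*f)/4 = f²/4)
J = 61005 (J = -4 + (95 - 342)² = -4 + (-247)² = -4 + 61009 = 61005)
v(t, c) = -47
w(304)/v(327, 646) - 248675/J = ((¼)*304²)/(-47) - 248675/61005 = ((¼)*92416)*(-1/47) - 248675*1/61005 = 23104*(-1/47) - 1015/249 = -23104/47 - 1015/249 = -5800601/11703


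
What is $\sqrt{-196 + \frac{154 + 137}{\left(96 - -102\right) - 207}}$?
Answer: $\frac{i \sqrt{2055}}{3} \approx 15.111 i$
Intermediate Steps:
$\sqrt{-196 + \frac{154 + 137}{\left(96 - -102\right) - 207}} = \sqrt{-196 + \frac{291}{\left(96 + 102\right) - 207}} = \sqrt{-196 + \frac{291}{198 - 207}} = \sqrt{-196 + \frac{291}{-9}} = \sqrt{-196 + 291 \left(- \frac{1}{9}\right)} = \sqrt{-196 - \frac{97}{3}} = \sqrt{- \frac{685}{3}} = \frac{i \sqrt{2055}}{3}$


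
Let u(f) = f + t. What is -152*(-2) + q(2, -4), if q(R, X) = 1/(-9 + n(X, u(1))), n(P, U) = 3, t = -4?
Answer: 1823/6 ≈ 303.83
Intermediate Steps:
u(f) = -4 + f (u(f) = f - 4 = -4 + f)
q(R, X) = -⅙ (q(R, X) = 1/(-9 + 3) = 1/(-6) = -⅙)
-152*(-2) + q(2, -4) = -152*(-2) - ⅙ = 304 - ⅙ = 1823/6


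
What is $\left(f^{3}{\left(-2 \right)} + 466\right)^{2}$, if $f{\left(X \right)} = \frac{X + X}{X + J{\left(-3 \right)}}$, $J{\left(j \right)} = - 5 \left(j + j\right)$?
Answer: $\frac{25547866569}{117649} \approx 2.1715 \cdot 10^{5}$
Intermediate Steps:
$J{\left(j \right)} = - 10 j$ ($J{\left(j \right)} = - 5 \cdot 2 j = - 10 j$)
$f{\left(X \right)} = \frac{2 X}{30 + X}$ ($f{\left(X \right)} = \frac{X + X}{X - -30} = \frac{2 X}{X + 30} = \frac{2 X}{30 + X}$)
$\left(f^{3}{\left(-2 \right)} + 466\right)^{2} = \left(\left(2 \left(-2\right) \frac{1}{30 - 2}\right)^{3} + 466\right)^{2} = \left(\left(2 \left(-2\right) \frac{1}{28}\right)^{3} + 466\right)^{2} = \left(\left(- \frac{1}{7}\right)^{3} + 466\right)^{2} = \left(- \frac{1}{343} + 466\right)^{2} = \left(\frac{159837}{343}\right)^{2} = \frac{25547866569}{117649}$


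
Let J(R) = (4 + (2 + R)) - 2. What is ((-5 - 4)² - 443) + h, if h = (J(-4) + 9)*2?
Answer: -344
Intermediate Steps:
J(R) = 4 + R (J(R) = (6 + R) - 2 = 4 + R)
h = 18 (h = ((4 - 4) + 9)*2 = (0 + 9)*2 = 9*2 = 18)
((-5 - 4)² - 443) + h = ((-5 - 4)² - 443) + 18 = ((-9)² - 443) + 18 = (81 - 443) + 18 = -362 + 18 = -344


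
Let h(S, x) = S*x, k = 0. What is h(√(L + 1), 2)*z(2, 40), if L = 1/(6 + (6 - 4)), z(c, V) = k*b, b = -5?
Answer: 0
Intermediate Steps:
z(c, V) = 0 (z(c, V) = 0*(-5) = 0)
L = ⅛ (L = 1/(6 + 2) = 1/8 = ⅛ ≈ 0.12500)
h(√(L + 1), 2)*z(2, 40) = (√(⅛ + 1)*2)*0 = (√(9/8)*2)*0 = ((3*√2/4)*2)*0 = (3*√2/2)*0 = 0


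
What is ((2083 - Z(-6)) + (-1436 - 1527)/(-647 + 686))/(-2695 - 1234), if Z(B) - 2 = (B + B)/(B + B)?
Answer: -78157/153231 ≈ -0.51006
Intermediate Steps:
Z(B) = 3 (Z(B) = 2 + (B + B)/(B + B) = 2 + (2*B)/((2*B)) = 2 + (2*B)*(1/(2*B)) = 2 + 1 = 3)
((2083 - Z(-6)) + (-1436 - 1527)/(-647 + 686))/(-2695 - 1234) = ((2083 - 1*3) + (-1436 - 1527)/(-647 + 686))/(-2695 - 1234) = ((2083 - 3) - 2963/39)/(-3929) = (2080 - 2963*1/39)*(-1/3929) = (2080 - 2963/39)*(-1/3929) = (78157/39)*(-1/3929) = -78157/153231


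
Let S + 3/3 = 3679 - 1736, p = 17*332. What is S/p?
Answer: 971/2822 ≈ 0.34408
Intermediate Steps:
p = 5644
S = 1942 (S = -1 + (3679 - 1736) = -1 + 1943 = 1942)
S/p = 1942/5644 = 1942*(1/5644) = 971/2822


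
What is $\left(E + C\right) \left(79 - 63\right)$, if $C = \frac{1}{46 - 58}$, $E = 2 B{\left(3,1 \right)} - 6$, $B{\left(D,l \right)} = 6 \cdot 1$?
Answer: $\frac{284}{3} \approx 94.667$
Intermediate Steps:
$B{\left(D,l \right)} = 6$
$E = 6$ ($E = 2 \cdot 6 - 6 = 12 - 6 = 6$)
$C = - \frac{1}{12}$ ($C = \frac{1}{-12} = - \frac{1}{12} \approx -0.083333$)
$\left(E + C\right) \left(79 - 63\right) = \left(6 - \frac{1}{12}\right) \left(79 - 63\right) = \frac{71}{12} \cdot 16 = \frac{284}{3}$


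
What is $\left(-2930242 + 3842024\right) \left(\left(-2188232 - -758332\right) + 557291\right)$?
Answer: $-795629179238$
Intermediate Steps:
$\left(-2930242 + 3842024\right) \left(\left(-2188232 - -758332\right) + 557291\right) = 911782 \left(\left(-2188232 + 758332\right) + 557291\right) = 911782 \left(-1429900 + 557291\right) = 911782 \left(-872609\right) = -795629179238$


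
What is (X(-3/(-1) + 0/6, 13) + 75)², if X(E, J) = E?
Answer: 6084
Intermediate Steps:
(X(-3/(-1) + 0/6, 13) + 75)² = ((-3/(-1) + 0/6) + 75)² = ((-3*(-1) + 0*(⅙)) + 75)² = ((3 + 0) + 75)² = (3 + 75)² = 78² = 6084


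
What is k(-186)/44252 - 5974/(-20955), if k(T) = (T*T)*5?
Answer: 972289337/231825165 ≈ 4.1941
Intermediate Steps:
k(T) = 5*T**2 (k(T) = T**2*5 = 5*T**2)
k(-186)/44252 - 5974/(-20955) = (5*(-186)**2)/44252 - 5974/(-20955) = (5*34596)*(1/44252) - 5974*(-1/20955) = 172980*(1/44252) + 5974/20955 = 43245/11063 + 5974/20955 = 972289337/231825165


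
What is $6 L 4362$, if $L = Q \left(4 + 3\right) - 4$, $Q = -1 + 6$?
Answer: $811332$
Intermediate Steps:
$Q = 5$
$L = 31$ ($L = 5 \left(4 + 3\right) - 4 = 5 \cdot 7 - 4 = 35 - 4 = 31$)
$6 L 4362 = 6 \cdot 31 \cdot 4362 = 186 \cdot 4362 = 811332$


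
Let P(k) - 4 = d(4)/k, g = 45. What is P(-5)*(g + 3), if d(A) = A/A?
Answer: 912/5 ≈ 182.40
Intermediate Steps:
d(A) = 1
P(k) = 4 + 1/k
P(-5)*(g + 3) = (4 + 1/(-5))*(45 + 3) = (4 - ⅕)*48 = (19/5)*48 = 912/5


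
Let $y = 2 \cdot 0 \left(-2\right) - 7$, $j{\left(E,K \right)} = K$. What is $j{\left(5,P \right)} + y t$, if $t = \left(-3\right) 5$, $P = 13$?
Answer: $118$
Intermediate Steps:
$t = -15$
$y = -7$ ($y = 0 \left(-2\right) - 7 = 0 - 7 = -7$)
$j{\left(5,P \right)} + y t = 13 - -105 = 13 + 105 = 118$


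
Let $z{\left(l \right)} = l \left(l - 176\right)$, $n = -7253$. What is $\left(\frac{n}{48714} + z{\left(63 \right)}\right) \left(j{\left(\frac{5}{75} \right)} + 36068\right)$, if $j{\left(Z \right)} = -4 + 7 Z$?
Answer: $- \frac{187608556005773}{730710} \approx -2.5675 \cdot 10^{8}$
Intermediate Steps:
$z{\left(l \right)} = l \left(-176 + l\right)$
$\left(\frac{n}{48714} + z{\left(63 \right)}\right) \left(j{\left(\frac{5}{75} \right)} + 36068\right) = \left(- \frac{7253}{48714} + 63 \left(-176 + 63\right)\right) \left(\left(-4 + 7 \cdot \frac{5}{75}\right) + 36068\right) = \left(\left(-7253\right) \frac{1}{48714} + 63 \left(-113\right)\right) \left(\left(-4 + 7 \cdot 5 \cdot \frac{1}{75}\right) + 36068\right) = \left(- \frac{7253}{48714} - 7119\right) \left(\left(-4 + 7 \cdot \frac{1}{15}\right) + 36068\right) = - \frac{346802219 \left(\left(-4 + \frac{7}{15}\right) + 36068\right)}{48714} = - \frac{346802219 \left(- \frac{53}{15} + 36068\right)}{48714} = \left(- \frac{346802219}{48714}\right) \frac{540967}{15} = - \frac{187608556005773}{730710}$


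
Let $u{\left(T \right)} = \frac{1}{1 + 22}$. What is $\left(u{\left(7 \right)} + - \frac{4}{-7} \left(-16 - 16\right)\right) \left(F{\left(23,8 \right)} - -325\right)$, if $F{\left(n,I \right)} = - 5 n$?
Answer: $- \frac{88110}{23} \approx -3830.9$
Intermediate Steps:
$u{\left(T \right)} = \frac{1}{23}$
$\left(u{\left(7 \right)} + - \frac{4}{-7} \left(-16 - 16\right)\right) \left(F{\left(23,8 \right)} - -325\right) = \left(\frac{1}{23} + - \frac{4}{-7} \left(-16 - 16\right)\right) \left(\left(-5\right) 23 - -325\right) = \left(\frac{1}{23} + \left(-4\right) \left(- \frac{1}{7}\right) \left(-32\right)\right) \left(-115 + 325\right) = \left(\frac{1}{23} + \frac{4}{7} \left(-32\right)\right) 210 = \left(\frac{1}{23} - \frac{128}{7}\right) 210 = \left(- \frac{2937}{161}\right) 210 = - \frac{88110}{23}$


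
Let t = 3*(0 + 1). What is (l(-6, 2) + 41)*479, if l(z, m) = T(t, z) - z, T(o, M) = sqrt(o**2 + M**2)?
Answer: 22513 + 1437*sqrt(5) ≈ 25726.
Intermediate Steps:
t = 3 (t = 3*1 = 3)
T(o, M) = sqrt(M**2 + o**2)
l(z, m) = sqrt(9 + z**2) - z (l(z, m) = sqrt(z**2 + 3**2) - z = sqrt(z**2 + 9) - z = sqrt(9 + z**2) - z)
(l(-6, 2) + 41)*479 = ((sqrt(9 + (-6)**2) - 1*(-6)) + 41)*479 = ((sqrt(9 + 36) + 6) + 41)*479 = ((sqrt(45) + 6) + 41)*479 = ((3*sqrt(5) + 6) + 41)*479 = ((6 + 3*sqrt(5)) + 41)*479 = (47 + 3*sqrt(5))*479 = 22513 + 1437*sqrt(5)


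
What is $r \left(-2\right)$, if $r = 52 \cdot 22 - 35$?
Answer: $-2218$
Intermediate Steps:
$r = 1109$ ($r = 1144 - 35 = 1109$)
$r \left(-2\right) = 1109 \left(-2\right) = -2218$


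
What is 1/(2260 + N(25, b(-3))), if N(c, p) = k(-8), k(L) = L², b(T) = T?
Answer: 1/2324 ≈ 0.00043029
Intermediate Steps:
N(c, p) = 64 (N(c, p) = (-8)² = 64)
1/(2260 + N(25, b(-3))) = 1/(2260 + 64) = 1/2324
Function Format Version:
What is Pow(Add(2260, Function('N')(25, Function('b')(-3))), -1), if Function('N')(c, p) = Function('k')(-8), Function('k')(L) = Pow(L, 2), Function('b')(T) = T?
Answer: Rational(1, 2324) ≈ 0.00043029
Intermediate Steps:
Function('N')(c, p) = 64 (Function('N')(c, p) = Pow(-8, 2) = 64)
Pow(Add(2260, Function('N')(25, Function('b')(-3))), -1) = Pow(Add(2260, 64), -1) = Pow(2324, -1) = Rational(1, 2324)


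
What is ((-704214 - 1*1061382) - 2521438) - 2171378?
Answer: -6458412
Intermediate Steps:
((-704214 - 1*1061382) - 2521438) - 2171378 = ((-704214 - 1061382) - 2521438) - 2171378 = (-1765596 - 2521438) - 2171378 = -4287034 - 2171378 = -6458412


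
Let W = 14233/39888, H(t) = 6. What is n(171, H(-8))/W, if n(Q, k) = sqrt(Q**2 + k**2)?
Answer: 119664*sqrt(3253)/14233 ≈ 479.52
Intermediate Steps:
W = 14233/39888 (W = 14233*(1/39888) = 14233/39888 ≈ 0.35682)
n(171, H(-8))/W = sqrt(171**2 + 6**2)/(14233/39888) = sqrt(29241 + 36)*(39888/14233) = sqrt(29277)*(39888/14233) = (3*sqrt(3253))*(39888/14233) = 119664*sqrt(3253)/14233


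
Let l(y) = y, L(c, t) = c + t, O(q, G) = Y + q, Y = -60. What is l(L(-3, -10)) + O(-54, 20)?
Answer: -127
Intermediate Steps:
O(q, G) = -60 + q
l(L(-3, -10)) + O(-54, 20) = (-3 - 10) + (-60 - 54) = -13 - 114 = -127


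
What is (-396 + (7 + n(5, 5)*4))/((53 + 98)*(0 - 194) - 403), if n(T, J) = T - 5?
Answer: 389/29697 ≈ 0.013099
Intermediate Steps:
n(T, J) = -5 + T
(-396 + (7 + n(5, 5)*4))/((53 + 98)*(0 - 194) - 403) = (-396 + (7 + (-5 + 5)*4))/((53 + 98)*(0 - 194) - 403) = (-396 + (7 + 0*4))/(151*(-194) - 403) = (-396 + (7 + 0))/(-29294 - 403) = (-396 + 7)/(-29697) = -389*(-1/29697) = 389/29697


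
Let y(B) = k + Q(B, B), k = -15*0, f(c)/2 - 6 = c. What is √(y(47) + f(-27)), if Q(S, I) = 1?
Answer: I*√41 ≈ 6.4031*I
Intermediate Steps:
f(c) = 12 + 2*c
k = 0
y(B) = 1 (y(B) = 0 + 1 = 1)
√(y(47) + f(-27)) = √(1 + (12 + 2*(-27))) = √(1 + (12 - 54)) = √(1 - 42) = √(-41) = I*√41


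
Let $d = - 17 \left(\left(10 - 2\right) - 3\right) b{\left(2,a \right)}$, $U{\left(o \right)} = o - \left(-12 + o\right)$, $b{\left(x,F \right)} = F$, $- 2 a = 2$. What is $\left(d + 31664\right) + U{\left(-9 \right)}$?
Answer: $31761$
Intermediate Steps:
$a = -1$ ($a = \left(- \frac{1}{2}\right) 2 = -1$)
$U{\left(o \right)} = 12$
$d = 85$ ($d = - 17 \left(\left(10 - 2\right) - 3\right) \left(-1\right) = - 17 \left(8 - 3\right) \left(-1\right) = \left(-17\right) 5 \left(-1\right) = \left(-85\right) \left(-1\right) = 85$)
$\left(d + 31664\right) + U{\left(-9 \right)} = \left(85 + 31664\right) + 12 = 31749 + 12 = 31761$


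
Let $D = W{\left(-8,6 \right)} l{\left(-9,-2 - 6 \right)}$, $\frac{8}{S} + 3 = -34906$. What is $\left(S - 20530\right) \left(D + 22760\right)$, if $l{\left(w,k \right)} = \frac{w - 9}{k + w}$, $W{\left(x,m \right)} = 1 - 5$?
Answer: $- \frac{39606701779392}{84779} \approx -4.6718 \cdot 10^{8}$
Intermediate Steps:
$W{\left(x,m \right)} = -4$
$S = - \frac{8}{34909}$ ($S = \frac{8}{-3 - 34906} = \frac{8}{-34909} = 8 \left(- \frac{1}{34909}\right) = - \frac{8}{34909} \approx -0.00022917$)
$l{\left(w,k \right)} = \frac{-9 + w}{k + w}$
$D = - \frac{72}{17}$ ($D = - 4 \frac{-9 - 9}{\left(-2 - 6\right) - 9} = - 4 \frac{1}{-8 - 9} \left(-18\right) = - 4 \frac{1}{-17} \left(-18\right) = - 4 \left(\left(- \frac{1}{17}\right) \left(-18\right)\right) = \left(-4\right) \frac{18}{17} = - \frac{72}{17} \approx -4.2353$)
$\left(S - 20530\right) \left(D + 22760\right) = \left(- \frac{8}{34909} - 20530\right) \left(- \frac{72}{17} + 22760\right) = \left(- \frac{716681778}{34909}\right) \frac{386848}{17} = - \frac{39606701779392}{84779}$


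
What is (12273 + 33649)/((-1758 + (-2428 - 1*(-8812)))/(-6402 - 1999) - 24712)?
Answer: -192895361/103805069 ≈ -1.8582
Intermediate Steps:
(12273 + 33649)/((-1758 + (-2428 - 1*(-8812)))/(-6402 - 1999) - 24712) = 45922/((-1758 + (-2428 + 8812))/(-8401) - 24712) = 45922/((-1758 + 6384)*(-1/8401) - 24712) = 45922/(4626*(-1/8401) - 24712) = 45922/(-4626/8401 - 24712) = 45922/(-207610138/8401) = 45922*(-8401/207610138) = -192895361/103805069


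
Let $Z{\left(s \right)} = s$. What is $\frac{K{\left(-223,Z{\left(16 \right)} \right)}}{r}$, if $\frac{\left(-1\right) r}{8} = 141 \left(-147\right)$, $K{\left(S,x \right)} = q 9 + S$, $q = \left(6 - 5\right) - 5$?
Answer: $- \frac{37}{23688} \approx -0.001562$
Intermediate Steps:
$q = -4$ ($q = 1 - 5 = -4$)
$K{\left(S,x \right)} = -36 + S$ ($K{\left(S,x \right)} = \left(-4\right) 9 + S = -36 + S$)
$r = 165816$ ($r = - 8 \cdot 141 \left(-147\right) = \left(-8\right) \left(-20727\right) = 165816$)
$\frac{K{\left(-223,Z{\left(16 \right)} \right)}}{r} = \frac{-36 - 223}{165816} = \left(-259\right) \frac{1}{165816} = - \frac{37}{23688}$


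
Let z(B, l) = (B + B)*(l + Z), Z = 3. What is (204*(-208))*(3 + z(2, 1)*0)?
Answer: -127296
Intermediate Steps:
z(B, l) = 2*B*(3 + l) (z(B, l) = (B + B)*(l + 3) = (2*B)*(3 + l) = 2*B*(3 + l))
(204*(-208))*(3 + z(2, 1)*0) = (204*(-208))*(3 + (2*2*(3 + 1))*0) = -42432*(3 + (2*2*4)*0) = -42432*(3 + 16*0) = -42432*(3 + 0) = -42432*3 = -127296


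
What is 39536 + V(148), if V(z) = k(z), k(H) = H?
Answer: 39684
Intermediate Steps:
V(z) = z
39536 + V(148) = 39536 + 148 = 39684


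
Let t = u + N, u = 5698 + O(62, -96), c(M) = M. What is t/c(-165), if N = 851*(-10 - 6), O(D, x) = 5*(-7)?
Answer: 241/5 ≈ 48.200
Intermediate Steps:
O(D, x) = -35
N = -13616 (N = 851*(-16) = -13616)
u = 5663 (u = 5698 - 35 = 5663)
t = -7953 (t = 5663 - 13616 = -7953)
t/c(-165) = -7953/(-165) = -7953*(-1/165) = 241/5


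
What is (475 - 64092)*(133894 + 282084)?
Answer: -26463272426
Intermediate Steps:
(475 - 64092)*(133894 + 282084) = -63617*415978 = -26463272426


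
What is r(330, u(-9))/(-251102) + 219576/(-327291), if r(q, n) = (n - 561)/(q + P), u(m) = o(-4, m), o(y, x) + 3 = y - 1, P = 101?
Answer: -7921139342511/11807018679314 ≈ -0.67088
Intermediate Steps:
o(y, x) = -4 + y (o(y, x) = -3 + (y - 1) = -3 + (-1 + y) = -4 + y)
u(m) = -8 (u(m) = -4 - 4 = -8)
r(q, n) = (-561 + n)/(101 + q) (r(q, n) = (n - 561)/(q + 101) = (-561 + n)/(101 + q))
r(330, u(-9))/(-251102) + 219576/(-327291) = ((-561 - 8)/(101 + 330))/(-251102) + 219576/(-327291) = (-569/431)*(-1/251102) + 219576*(-1/327291) = ((1/431)*(-569))*(-1/251102) - 73192/109097 = -569/431*(-1/251102) - 73192/109097 = 569/108224962 - 73192/109097 = -7921139342511/11807018679314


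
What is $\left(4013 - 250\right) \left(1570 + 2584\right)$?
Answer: $15631502$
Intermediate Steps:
$\left(4013 - 250\right) \left(1570 + 2584\right) = \left(4013 + \left(-1420 + 1170\right)\right) 4154 = \left(4013 - 250\right) 4154 = 3763 \cdot 4154 = 15631502$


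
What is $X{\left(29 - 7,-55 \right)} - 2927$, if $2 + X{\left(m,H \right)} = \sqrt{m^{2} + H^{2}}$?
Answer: $-2929 + 11 \sqrt{29} \approx -2869.8$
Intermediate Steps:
$X{\left(m,H \right)} = -2 + \sqrt{H^{2} + m^{2}}$ ($X{\left(m,H \right)} = -2 + \sqrt{m^{2} + H^{2}} = -2 + \sqrt{H^{2} + m^{2}}$)
$X{\left(29 - 7,-55 \right)} - 2927 = \left(-2 + \sqrt{\left(-55\right)^{2} + \left(29 - 7\right)^{2}}\right) - 2927 = \left(-2 + \sqrt{3025 + \left(29 - 7\right)^{2}}\right) - 2927 = \left(-2 + \sqrt{3025 + 22^{2}}\right) - 2927 = \left(-2 + \sqrt{3025 + 484}\right) - 2927 = \left(-2 + \sqrt{3509}\right) - 2927 = \left(-2 + 11 \sqrt{29}\right) - 2927 = -2929 + 11 \sqrt{29}$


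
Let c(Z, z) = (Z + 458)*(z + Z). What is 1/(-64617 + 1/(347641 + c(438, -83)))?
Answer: -665721/43016893856 ≈ -1.5476e-5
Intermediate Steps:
c(Z, z) = (458 + Z)*(Z + z)
1/(-64617 + 1/(347641 + c(438, -83))) = 1/(-64617 + 1/(347641 + (438**2 + 458*438 + 458*(-83) + 438*(-83)))) = 1/(-64617 + 1/(347641 + (191844 + 200604 - 38014 - 36354))) = 1/(-64617 + 1/(347641 + 318080)) = 1/(-64617 + 1/665721) = 1/(-43016893856/665721) = -665721/43016893856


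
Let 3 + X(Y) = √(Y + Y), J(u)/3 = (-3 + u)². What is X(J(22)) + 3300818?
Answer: 3300815 + 19*√6 ≈ 3.3009e+6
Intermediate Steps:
J(u) = 3*(-3 + u)²
X(Y) = -3 + √2*√Y (X(Y) = -3 + √(Y + Y) = -3 + √(2*Y) = -3 + √2*√Y)
X(J(22)) + 3300818 = (-3 + √2*√(3*(-3 + 22)²)) + 3300818 = (-3 + √2*√(3*19²)) + 3300818 = (-3 + √2*√(3*361)) + 3300818 = (-3 + √2*√1083) + 3300818 = (-3 + √2*(19*√3)) + 3300818 = (-3 + 19*√6) + 3300818 = 3300815 + 19*√6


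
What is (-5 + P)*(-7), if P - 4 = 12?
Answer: -77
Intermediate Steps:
P = 16 (P = 4 + 12 = 16)
(-5 + P)*(-7) = (-5 + 16)*(-7) = 11*(-7) = -77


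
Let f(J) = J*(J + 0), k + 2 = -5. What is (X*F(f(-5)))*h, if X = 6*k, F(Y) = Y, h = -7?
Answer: 7350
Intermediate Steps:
k = -7 (k = -2 - 5 = -7)
f(J) = J² (f(J) = J*J = J²)
X = -42 (X = 6*(-7) = -42)
(X*F(f(-5)))*h = -42*(-5)²*(-7) = -42*25*(-7) = -1050*(-7) = 7350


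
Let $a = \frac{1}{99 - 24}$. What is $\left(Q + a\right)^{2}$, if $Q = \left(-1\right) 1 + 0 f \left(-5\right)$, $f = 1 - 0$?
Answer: $\frac{5476}{5625} \approx 0.97351$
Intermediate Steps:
$f = 1$ ($f = 1 + 0 = 1$)
$Q = -1$ ($Q = \left(-1\right) 1 + 0 \cdot 1 \left(-5\right) = -1 + 0 \left(-5\right) = -1 + 0 = -1$)
$a = \frac{1}{75} \approx 0.013333$
$\left(Q + a\right)^{2} = \left(-1 + \frac{1}{75}\right)^{2} = \left(- \frac{74}{75}\right)^{2} = \frac{5476}{5625}$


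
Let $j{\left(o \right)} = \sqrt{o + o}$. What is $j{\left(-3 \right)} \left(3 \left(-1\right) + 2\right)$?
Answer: $- i \sqrt{6} \approx - 2.4495 i$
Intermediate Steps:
$j{\left(o \right)} = \sqrt{2} \sqrt{o}$ ($j{\left(o \right)} = \sqrt{2 o} = \sqrt{2} \sqrt{o}$)
$j{\left(-3 \right)} \left(3 \left(-1\right) + 2\right) = \sqrt{2} \sqrt{-3} \left(3 \left(-1\right) + 2\right) = \sqrt{2} i \sqrt{3} \left(-3 + 2\right) = i \sqrt{6} \left(-1\right) = - i \sqrt{6}$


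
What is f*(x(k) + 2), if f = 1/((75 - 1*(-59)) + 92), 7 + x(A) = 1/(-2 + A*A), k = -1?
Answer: -3/113 ≈ -0.026549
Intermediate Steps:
x(A) = -7 + 1/(-2 + A²) (x(A) = -7 + 1/(-2 + A*A) = -7 + 1/(-2 + A²))
f = 1/226 (f = 1/((75 + 59) + 92) = 1/(134 + 92) = 1/226 ≈ 0.0044248)
f*(x(k) + 2) = ((15 - 7*(-1)²)/(-2 + (-1)²) + 2)/226 = ((15 - 7*1)/(-2 + 1) + 2)/226 = ((15 - 7)/(-1) + 2)/226 = (-1*8 + 2)/226 = (-8 + 2)/226 = (1/226)*(-6) = -3/113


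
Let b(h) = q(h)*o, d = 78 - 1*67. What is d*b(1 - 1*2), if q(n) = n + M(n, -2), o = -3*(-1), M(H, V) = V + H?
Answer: -132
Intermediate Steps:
M(H, V) = H + V
o = 3
q(n) = -2 + 2*n (q(n) = n + (n - 2) = n + (-2 + n) = -2 + 2*n)
d = 11 (d = 78 - 67 = 11)
b(h) = -6 + 6*h (b(h) = (-2 + 2*h)*3 = -6 + 6*h)
d*b(1 - 1*2) = 11*(-6 + 6*(1 - 1*2)) = 11*(-6 + 6*(1 - 2)) = 11*(-6 + 6*(-1)) = 11*(-6 - 6) = 11*(-12) = -132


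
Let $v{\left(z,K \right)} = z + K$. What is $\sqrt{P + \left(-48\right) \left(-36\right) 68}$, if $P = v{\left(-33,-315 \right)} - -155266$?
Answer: $\sqrt{272422} \approx 521.94$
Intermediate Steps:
$v{\left(z,K \right)} = K + z$
$P = 154918$ ($P = \left(-315 - 33\right) - -155266 = -348 + 155266 = 154918$)
$\sqrt{P + \left(-48\right) \left(-36\right) 68} = \sqrt{154918 + \left(-48\right) \left(-36\right) 68} = \sqrt{154918 + 1728 \cdot 68} = \sqrt{154918 + 117504} = \sqrt{272422}$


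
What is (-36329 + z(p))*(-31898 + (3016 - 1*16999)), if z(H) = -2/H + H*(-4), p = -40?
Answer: 33189351899/20 ≈ 1.6595e+9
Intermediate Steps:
z(H) = -4*H - 2/H (z(H) = -2/H - 4*H = -4*H - 2/H)
(-36329 + z(p))*(-31898 + (3016 - 1*16999)) = (-36329 + (-4*(-40) - 2/(-40)))*(-31898 + (3016 - 1*16999)) = (-36329 + (160 - 2*(-1/40)))*(-31898 + (3016 - 16999)) = (-36329 + (160 + 1/20))*(-31898 - 13983) = (-36329 + 3201/20)*(-45881) = -723379/20*(-45881) = 33189351899/20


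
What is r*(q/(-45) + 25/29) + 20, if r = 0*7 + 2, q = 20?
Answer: 5438/261 ≈ 20.835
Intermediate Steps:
r = 2 (r = 0 + 2 = 2)
r*(q/(-45) + 25/29) + 20 = 2*(20/(-45) + 25/29) + 20 = 2*(20*(-1/45) + 25*(1/29)) + 20 = 2*(-4/9 + 25/29) + 20 = 2*(109/261) + 20 = 218/261 + 20 = 5438/261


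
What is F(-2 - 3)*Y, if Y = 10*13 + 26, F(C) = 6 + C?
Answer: 156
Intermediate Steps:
Y = 156 (Y = 130 + 26 = 156)
F(-2 - 3)*Y = (6 + (-2 - 3))*156 = (6 - 5)*156 = 1*156 = 156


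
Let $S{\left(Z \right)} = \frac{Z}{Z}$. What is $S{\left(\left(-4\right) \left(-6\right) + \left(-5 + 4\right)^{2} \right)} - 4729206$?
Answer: $-4729205$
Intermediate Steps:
$S{\left(Z \right)} = 1$
$S{\left(\left(-4\right) \left(-6\right) + \left(-5 + 4\right)^{2} \right)} - 4729206 = 1 - 4729206 = -4729205$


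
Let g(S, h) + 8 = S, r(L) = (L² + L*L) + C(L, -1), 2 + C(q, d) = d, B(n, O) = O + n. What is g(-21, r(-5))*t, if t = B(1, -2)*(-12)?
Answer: -348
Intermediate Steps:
C(q, d) = -2 + d
t = 12 (t = (-2 + 1)*(-12) = -1*(-12) = 12)
r(L) = -3 + 2*L² (r(L) = (L² + L*L) + (-2 - 1) = (L² + L²) - 3 = 2*L² - 3 = -3 + 2*L²)
g(S, h) = -8 + S
g(-21, r(-5))*t = (-8 - 21)*12 = -29*12 = -348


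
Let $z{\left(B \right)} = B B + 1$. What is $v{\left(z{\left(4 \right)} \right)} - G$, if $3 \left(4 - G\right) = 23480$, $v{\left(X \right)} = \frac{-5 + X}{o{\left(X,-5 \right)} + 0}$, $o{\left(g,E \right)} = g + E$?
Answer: $\frac{23471}{3} \approx 7823.7$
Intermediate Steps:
$o{\left(g,E \right)} = E + g$
$z{\left(B \right)} = 1 + B^{2}$ ($z{\left(B \right)} = B^{2} + 1 = 1 + B^{2}$)
$v{\left(X \right)} = 1$ ($v{\left(X \right)} = \frac{-5 + X}{\left(-5 + X\right) + 0} = \frac{-5 + X}{-5 + X} = 1$)
$G = - \frac{23468}{3}$ ($G = 4 - \frac{23480}{3} = - \frac{23468}{3} \approx -7822.7$)
$v{\left(z{\left(4 \right)} \right)} - G = 1 - - \frac{23468}{3} = 1 + \frac{23468}{3} = \frac{23471}{3}$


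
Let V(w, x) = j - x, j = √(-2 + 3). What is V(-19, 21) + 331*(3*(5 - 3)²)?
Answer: 3952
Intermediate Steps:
j = 1 (j = √1 = 1)
V(w, x) = 1 - x
V(-19, 21) + 331*(3*(5 - 3)²) = (1 - 1*21) + 331*(3*(5 - 3)²) = (1 - 21) + 331*(3*2²) = -20 + 331*(3*4) = -20 + 331*12 = -20 + 3972 = 3952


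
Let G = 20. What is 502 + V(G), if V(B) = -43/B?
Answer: 9997/20 ≈ 499.85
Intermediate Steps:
502 + V(G) = 502 - 43/20 = 9997/20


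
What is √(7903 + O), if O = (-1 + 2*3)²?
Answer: 2*√1982 ≈ 89.039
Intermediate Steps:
O = 25 (O = (-1 + 6)² = 5² = 25)
√(7903 + O) = √(7903 + 25) = √7928 = 2*√1982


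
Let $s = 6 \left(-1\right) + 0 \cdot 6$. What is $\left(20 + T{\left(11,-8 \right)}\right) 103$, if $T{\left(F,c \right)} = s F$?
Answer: $-4738$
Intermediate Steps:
$s = -6$ ($s = -6 + 0 = -6$)
$T{\left(F,c \right)} = - 6 F$
$\left(20 + T{\left(11,-8 \right)}\right) 103 = \left(20 - 66\right) 103 = \left(-46\right) 103 = -4738$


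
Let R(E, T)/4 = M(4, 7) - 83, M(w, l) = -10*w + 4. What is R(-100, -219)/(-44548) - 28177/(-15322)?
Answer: 45090081/24377302 ≈ 1.8497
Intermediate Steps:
M(w, l) = 4 - 10*w
R(E, T) = -476 (R(E, T) = 4*((4 - 10*4) - 83) = 4*((4 - 40) - 83) = 4*(-36 - 83) = 4*(-119) = -476)
R(-100, -219)/(-44548) - 28177/(-15322) = -476/(-44548) - 28177/(-15322) = -476*(-1/44548) - 28177*(-1/15322) = 17/1591 + 28177/15322 = 45090081/24377302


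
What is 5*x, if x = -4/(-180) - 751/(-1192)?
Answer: 34987/10728 ≈ 3.2613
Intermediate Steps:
x = 34987/53640 (x = -4*(-1/180) - 751*(-1/1192) = 1/45 + 751/1192 = 34987/53640 ≈ 0.65226)
5*x = 5*(34987/53640) = 34987/10728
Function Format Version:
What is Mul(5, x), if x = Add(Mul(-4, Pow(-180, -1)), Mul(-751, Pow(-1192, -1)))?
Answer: Rational(34987, 10728) ≈ 3.2613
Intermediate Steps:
x = Rational(34987, 53640) (x = Add(Mul(-4, Rational(-1, 180)), Mul(-751, Rational(-1, 1192))) = Add(Rational(1, 45), Rational(751, 1192)) = Rational(34987, 53640) ≈ 0.65226)
Mul(5, x) = Mul(5, Rational(34987, 53640)) = Rational(34987, 10728)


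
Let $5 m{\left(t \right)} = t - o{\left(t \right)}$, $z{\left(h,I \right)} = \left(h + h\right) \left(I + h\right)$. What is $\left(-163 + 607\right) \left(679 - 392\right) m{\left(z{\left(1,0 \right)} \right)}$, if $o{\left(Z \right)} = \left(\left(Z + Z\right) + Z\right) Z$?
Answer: $-254856$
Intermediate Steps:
$z{\left(h,I \right)} = 2 h \left(I + h\right)$
$o{\left(Z \right)} = 3 Z^{2}$ ($o{\left(Z \right)} = \left(2 Z + Z\right) Z = 3 Z Z = 3 Z^{2}$)
$m{\left(t \right)} = - \frac{3 t^{2}}{5} + \frac{t}{5}$ ($m{\left(t \right)} = \frac{t - 3 t^{2}}{5} = - \frac{3 t^{2}}{5} + \frac{t}{5}$)
$\left(-163 + 607\right) \left(679 - 392\right) m{\left(z{\left(1,0 \right)} \right)} = \left(-163 + 607\right) \left(679 - 392\right) \frac{2 \cdot 1 \left(0 + 1\right) \left(1 - 3 \cdot 2 \cdot 1 \left(0 + 1\right)\right)}{5} = 444 \cdot 287 \frac{2 \cdot 1 \cdot 1 \left(1 - 3 \cdot 2 \cdot 1 \cdot 1\right)}{5} = 127428 \cdot \frac{1}{5} \cdot 2 \left(1 - 6\right) = 127428 \cdot \frac{1}{5} \cdot 2 \left(-5\right) = 127428 \left(-2\right) = -254856$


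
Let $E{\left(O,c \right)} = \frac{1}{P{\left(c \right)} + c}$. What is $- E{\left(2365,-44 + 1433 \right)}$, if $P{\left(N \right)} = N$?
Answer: $- \frac{1}{2778} \approx -0.00035997$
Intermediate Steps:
$E{\left(O,c \right)} = \frac{1}{2 c}$ ($E{\left(O,c \right)} = \frac{1}{c + c} = \frac{1}{2 c}$)
$- E{\left(2365,-44 + 1433 \right)} = - \frac{1}{2 \left(-44 + 1433\right)} = - \frac{1}{2 \cdot 1389} = \left(-1\right) \frac{1}{2778} = - \frac{1}{2778}$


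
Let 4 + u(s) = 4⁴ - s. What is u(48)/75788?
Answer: 51/18947 ≈ 0.0026917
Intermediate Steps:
u(s) = 252 - s (u(s) = -4 + (4⁴ - s) = -4 + (256 - s) = 252 - s)
u(48)/75788 = (252 - 1*48)/75788 = (252 - 48)*(1/75788) = 204*(1/75788) = 51/18947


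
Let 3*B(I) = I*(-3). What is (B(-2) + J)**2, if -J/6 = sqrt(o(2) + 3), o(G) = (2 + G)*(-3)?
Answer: -320 - 72*I ≈ -320.0 - 72.0*I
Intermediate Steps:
o(G) = -6 - 3*G
B(I) = -I (B(I) = (I*(-3))/3 = (-3*I)/3 = -I)
J = -18*I (J = -6*sqrt((-6 - 3*2) + 3) = -6*sqrt((-6 - 6) + 3) = -6*sqrt(-12 + 3) = -18*I ≈ -18.0*I)
(B(-2) + J)**2 = (-1*(-2) - 18*I)**2 = (2 - 18*I)**2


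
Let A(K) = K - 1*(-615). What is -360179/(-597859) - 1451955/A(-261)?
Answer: -289312286993/70547362 ≈ -4101.0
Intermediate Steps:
A(K) = 615 + K (A(K) = K + 615 = 615 + K)
-360179/(-597859) - 1451955/A(-261) = -360179/(-597859) - 1451955/(615 - 261) = -360179*(-1/597859) - 1451955/354 = 360179/597859 - 1451955*1/354 = 360179/597859 - 483985/118 = -289312286993/70547362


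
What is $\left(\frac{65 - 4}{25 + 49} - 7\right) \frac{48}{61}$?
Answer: $- \frac{10968}{2257} \approx -4.8596$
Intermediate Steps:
$\left(\frac{65 - 4}{25 + 49} - 7\right) \frac{48}{61} = \left(\frac{61}{74} - 7\right) 48 \cdot \frac{1}{61} = \left(61 \cdot \frac{1}{74} - 7\right) \frac{48}{61} = \left(\frac{61}{74} - 7\right) \frac{48}{61} = \left(- \frac{457}{74}\right) \frac{48}{61} = - \frac{10968}{2257}$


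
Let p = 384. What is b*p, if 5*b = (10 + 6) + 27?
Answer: 16512/5 ≈ 3302.4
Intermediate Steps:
b = 43/5 (b = ((10 + 6) + 27)/5 = (16 + 27)/5 = (⅕)*43 = 43/5 ≈ 8.6000)
b*p = (43/5)*384 = 16512/5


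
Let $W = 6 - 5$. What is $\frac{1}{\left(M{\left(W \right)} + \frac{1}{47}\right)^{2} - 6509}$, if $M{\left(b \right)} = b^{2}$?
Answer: $- \frac{2209}{14376077} \approx -0.00015366$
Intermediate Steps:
$W = 1$ ($W = 6 - 5 = 1$)
$\frac{1}{\left(M{\left(W \right)} + \frac{1}{47}\right)^{2} - 6509} = \frac{1}{\left(1^{2} + \frac{1}{47}\right)^{2} - 6509} = \frac{1}{\left(1 + \frac{1}{47}\right)^{2} - 6509} = \frac{1}{\left(\frac{48}{47}\right)^{2} - 6509} = \frac{1}{\frac{2304}{2209} - 6509} = \frac{1}{- \frac{14376077}{2209}} = - \frac{2209}{14376077}$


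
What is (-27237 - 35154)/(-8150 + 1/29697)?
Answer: 1852825527/242030549 ≈ 7.6553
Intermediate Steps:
(-27237 - 35154)/(-8150 + 1/29697) = -62391/(-8150 + 1/29697) = -62391/(-242030549/29697) = -62391*(-29697/242030549) = 1852825527/242030549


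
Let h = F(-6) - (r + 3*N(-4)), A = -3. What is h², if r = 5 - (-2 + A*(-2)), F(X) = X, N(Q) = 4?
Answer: 361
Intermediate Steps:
r = 1 (r = 5 - (-2 - 3*(-2)) = 5 - (-2 + 6) = 5 - 1*4 = 5 - 4 = 1)
h = -19 (h = -6 - (1 + 3*4) = -6 - (1 + 12) = -6 - 1*13 = -6 - 13 = -19)
h² = (-19)² = 361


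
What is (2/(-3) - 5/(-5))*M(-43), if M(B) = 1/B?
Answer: -1/129 ≈ -0.0077519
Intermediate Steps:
(2/(-3) - 5/(-5))*M(-43) = (2/(-3) - 5/(-5))/(-43) = (2*(-⅓) - 5*(-⅕))*(-1/43) = (-⅔ + 1)*(-1/43) = (⅓)*(-1/43) = -1/129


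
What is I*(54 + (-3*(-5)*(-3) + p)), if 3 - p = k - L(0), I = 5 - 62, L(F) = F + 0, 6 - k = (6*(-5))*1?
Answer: 1368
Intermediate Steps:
k = 36 (k = 6 - 6*(-5) = 6 - (-30) = 6 - 1*(-30) = 6 + 30 = 36)
L(F) = F
I = -57
p = -33 (p = 3 - (36 - 1*0) = 3 - (36 + 0) = 3 - 1*36 = 3 - 36 = -33)
I*(54 + (-3*(-5)*(-3) + p)) = -57*(54 + (-3*(-5)*(-3) - 33)) = -57*(54 + (15*(-3) - 33)) = -57*(54 + (-45 - 33)) = -57*(54 - 78) = -57*(-24) = 1368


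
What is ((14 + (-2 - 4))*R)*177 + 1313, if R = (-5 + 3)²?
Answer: 6977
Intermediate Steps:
R = 4 (R = (-2)² = 4)
((14 + (-2 - 4))*R)*177 + 1313 = ((14 + (-2 - 4))*4)*177 + 1313 = ((14 - 6)*4)*177 + 1313 = (8*4)*177 + 1313 = 32*177 + 1313 = 5664 + 1313 = 6977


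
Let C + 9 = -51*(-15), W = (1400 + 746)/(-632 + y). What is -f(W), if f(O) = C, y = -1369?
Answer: -756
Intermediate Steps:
W = -74/69 (W = (1400 + 746)/(-632 - 1369) = 2146/(-2001) = 2146*(-1/2001) = -74/69 ≈ -1.0725)
C = 756 (C = -9 - 51*(-15) = -9 + 765 = 756)
f(O) = 756
-f(W) = -1*756 = -756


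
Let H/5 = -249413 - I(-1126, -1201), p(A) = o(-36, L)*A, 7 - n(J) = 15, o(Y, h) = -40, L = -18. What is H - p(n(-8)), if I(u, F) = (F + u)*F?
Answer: -15221020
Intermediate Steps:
n(J) = -8 (n(J) = 7 - 1*15 = 7 - 15 = -8)
p(A) = -40*A
I(u, F) = F*(F + u)
H = -15220700 (H = 5*(-249413 - (-1201)*(-1201 - 1126)) = 5*(-249413 - (-1201)*(-2327)) = 5*(-249413 - 1*2794727) = 5*(-249413 - 2794727) = 5*(-3044140) = -15220700)
H - p(n(-8)) = -15220700 - (-40)*(-8) = -15220700 - 1*320 = -15220700 - 320 = -15221020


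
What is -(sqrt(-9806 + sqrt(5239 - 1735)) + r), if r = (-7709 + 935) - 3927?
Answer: 10701 - sqrt(-9806 + 4*sqrt(219)) ≈ 10701.0 - 98.726*I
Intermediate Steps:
r = -10701 (r = -6774 - 3927 = -10701)
-(sqrt(-9806 + sqrt(5239 - 1735)) + r) = -(sqrt(-9806 + sqrt(5239 - 1735)) - 10701) = -(sqrt(-9806 + sqrt(3504)) - 10701) = -(sqrt(-9806 + 4*sqrt(219)) - 10701) = -(-10701 + sqrt(-9806 + 4*sqrt(219))) = 10701 - sqrt(-9806 + 4*sqrt(219))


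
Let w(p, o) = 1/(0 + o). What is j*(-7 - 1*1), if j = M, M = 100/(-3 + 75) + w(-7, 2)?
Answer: -136/9 ≈ -15.111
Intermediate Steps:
w(p, o) = 1/o
M = 17/9 (M = 100/(-3 + 75) + 1/2 = 100/72 + ½ = (1/72)*100 + ½ = 25/18 + ½ = 17/9 ≈ 1.8889)
j = 17/9 ≈ 1.8889
j*(-7 - 1*1) = 17*(-7 - 1*1)/9 = 17*(-7 - 1)/9 = (17/9)*(-8) = -136/9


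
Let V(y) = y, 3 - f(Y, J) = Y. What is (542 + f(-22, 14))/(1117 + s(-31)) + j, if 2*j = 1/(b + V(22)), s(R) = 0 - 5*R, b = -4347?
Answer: 817213/1833800 ≈ 0.44564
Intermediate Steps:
f(Y, J) = 3 - Y
s(R) = -5*R
j = -1/8650 (j = 1/(2*(-4347 + 22)) = (½)/(-4325) = (½)*(-1/4325) = -1/8650 ≈ -0.00011561)
(542 + f(-22, 14))/(1117 + s(-31)) + j = (542 + (3 - 1*(-22)))/(1117 - 5*(-31)) - 1/8650 = (542 + (3 + 22))/(1117 + 155) - 1/8650 = (542 + 25)/1272 - 1/8650 = 567*(1/1272) - 1/8650 = 189/424 - 1/8650 = 817213/1833800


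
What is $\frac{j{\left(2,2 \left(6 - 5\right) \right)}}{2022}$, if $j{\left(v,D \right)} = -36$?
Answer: $- \frac{6}{337} \approx -0.017804$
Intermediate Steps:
$\frac{j{\left(2,2 \left(6 - 5\right) \right)}}{2022} = - \frac{36}{2022} = \left(-36\right) \frac{1}{2022} = - \frac{6}{337}$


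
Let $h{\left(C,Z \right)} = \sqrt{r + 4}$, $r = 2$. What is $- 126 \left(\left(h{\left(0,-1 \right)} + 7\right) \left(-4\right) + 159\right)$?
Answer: $-16506 + 504 \sqrt{6} \approx -15271.0$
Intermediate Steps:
$h{\left(C,Z \right)} = \sqrt{6}$ ($h{\left(C,Z \right)} = \sqrt{2 + 4} = \sqrt{6}$)
$- 126 \left(\left(h{\left(0,-1 \right)} + 7\right) \left(-4\right) + 159\right) = - 126 \left(\left(\sqrt{6} + 7\right) \left(-4\right) + 159\right) = - 126 \left(\left(7 + \sqrt{6}\right) \left(-4\right) + 159\right) = - 126 \left(\left(-28 - 4 \sqrt{6}\right) + 159\right) = - 126 \left(131 - 4 \sqrt{6}\right) = -16506 + 504 \sqrt{6}$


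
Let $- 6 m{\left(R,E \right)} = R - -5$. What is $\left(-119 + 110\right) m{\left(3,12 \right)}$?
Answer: $12$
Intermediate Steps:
$m{\left(R,E \right)} = - \frac{5}{6} - \frac{R}{6}$ ($m{\left(R,E \right)} = - \frac{R - -5}{6} = - \frac{R + 5}{6} = - \frac{5 + R}{6} = - \frac{5}{6} - \frac{R}{6}$)
$\left(-119 + 110\right) m{\left(3,12 \right)} = \left(-119 + 110\right) \left(- \frac{5}{6} - \frac{1}{2}\right) = - 9 \left(- \frac{5}{6} - \frac{1}{2}\right) = \left(-9\right) \left(- \frac{4}{3}\right) = 12$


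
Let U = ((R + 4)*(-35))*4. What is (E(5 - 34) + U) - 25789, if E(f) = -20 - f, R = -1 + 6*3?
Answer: -28720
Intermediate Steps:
R = 17 (R = -1 + 18 = 17)
U = -2940 (U = ((17 + 4)*(-35))*4 = (21*(-35))*4 = -735*4 = -2940)
(E(5 - 34) + U) - 25789 = ((-20 - (5 - 34)) - 2940) - 25789 = ((-20 - 1*(-29)) - 2940) - 25789 = ((-20 + 29) - 2940) - 25789 = (9 - 2940) - 25789 = -2931 - 25789 = -28720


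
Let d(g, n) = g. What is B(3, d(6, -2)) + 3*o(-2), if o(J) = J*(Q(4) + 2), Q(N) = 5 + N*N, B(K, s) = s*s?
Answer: -102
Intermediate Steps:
B(K, s) = s²
Q(N) = 5 + N²
o(J) = 23*J (o(J) = J*((5 + 4²) + 2) = J*((5 + 16) + 2) = J*(21 + 2) = J*23 = 23*J)
B(3, d(6, -2)) + 3*o(-2) = 6² + 3*(23*(-2)) = 36 + 3*(-46) = 36 - 138 = -102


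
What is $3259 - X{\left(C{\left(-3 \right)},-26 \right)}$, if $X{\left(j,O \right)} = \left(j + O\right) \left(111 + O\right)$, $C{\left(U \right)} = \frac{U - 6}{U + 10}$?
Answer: $\frac{39048}{7} \approx 5578.3$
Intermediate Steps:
$C{\left(U \right)} = \frac{-6 + U}{10 + U}$
$X{\left(j,O \right)} = \left(111 + O\right) \left(O + j\right)$ ($X{\left(j,O \right)} = \left(O + j\right) \left(111 + O\right) = \left(111 + O\right) \left(O + j\right)$)
$3259 - X{\left(C{\left(-3 \right)},-26 \right)} = 3259 - \left(\left(-26\right)^{2} + 111 \left(-26\right) + 111 \frac{-6 - 3}{10 - 3} - 26 \frac{-6 - 3}{10 - 3}\right) = 3259 - \left(676 - 2886 + 111 \cdot \frac{1}{7} \left(-9\right) - 26 \cdot \frac{1}{7} \left(-9\right)\right) = 3259 - \left(676 - 2886 + 111 \left(- \frac{9}{7}\right) - - \frac{234}{7}\right) = 3259 - \left(676 - 2886 - \frac{999}{7} + \frac{234}{7}\right) = 3259 - - \frac{16235}{7} = 3259 + \frac{16235}{7} = \frac{39048}{7}$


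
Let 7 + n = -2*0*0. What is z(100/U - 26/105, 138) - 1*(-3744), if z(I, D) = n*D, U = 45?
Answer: 2778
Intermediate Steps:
n = -7 (n = -7 - 2*0*0 = -7 + 0*0 = -7 + 0 = -7)
z(I, D) = -7*D
z(100/U - 26/105, 138) - 1*(-3744) = -7*138 - 1*(-3744) = -966 + 3744 = 2778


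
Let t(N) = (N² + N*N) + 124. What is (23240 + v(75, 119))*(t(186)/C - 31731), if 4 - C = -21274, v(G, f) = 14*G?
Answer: -8199124744790/10639 ≈ -7.7067e+8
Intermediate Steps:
t(N) = 124 + 2*N² (t(N) = (N² + N²) + 124 = 2*N² + 124 = 124 + 2*N²)
C = 21278 (C = 4 - 1*(-21274) = 4 + 21274 = 21278)
(23240 + v(75, 119))*(t(186)/C - 31731) = (23240 + 14*75)*((124 + 2*186²)/21278 - 31731) = (23240 + 1050)*((124 + 2*34596)*(1/21278) - 31731) = 24290*((124 + 69192)*(1/21278) - 31731) = 24290*(69316*(1/21278) - 31731) = 24290*(34658/10639 - 31731) = 24290*(-337551451/10639) = -8199124744790/10639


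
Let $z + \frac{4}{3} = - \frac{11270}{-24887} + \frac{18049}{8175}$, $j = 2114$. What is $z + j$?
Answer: $\frac{143455313021}{67817075} \approx 2115.3$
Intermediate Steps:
$z = \frac{90016471}{67817075}$ ($z = - \frac{4}{3} + \left(- \frac{11270}{-24887} + \frac{18049}{8175}\right) = - \frac{4}{3} + \left(\left(-11270\right) \left(- \frac{1}{24887}\right) + 18049 \cdot \frac{1}{8175}\right) = - \frac{4}{3} + \left(\frac{11270}{24887} + \frac{18049}{8175}\right) = - \frac{4}{3} + \frac{541317713}{203451225} = \frac{90016471}{67817075} \approx 1.3273$)
$z + j = \frac{90016471}{67817075} + 2114 = \frac{143455313021}{67817075}$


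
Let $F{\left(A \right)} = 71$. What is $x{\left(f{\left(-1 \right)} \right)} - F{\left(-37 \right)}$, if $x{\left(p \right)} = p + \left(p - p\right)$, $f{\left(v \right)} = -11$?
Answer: $-82$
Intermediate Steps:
$x{\left(p \right)} = p$ ($x{\left(p \right)} = p + 0 = p$)
$x{\left(f{\left(-1 \right)} \right)} - F{\left(-37 \right)} = -11 - 71 = -82$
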